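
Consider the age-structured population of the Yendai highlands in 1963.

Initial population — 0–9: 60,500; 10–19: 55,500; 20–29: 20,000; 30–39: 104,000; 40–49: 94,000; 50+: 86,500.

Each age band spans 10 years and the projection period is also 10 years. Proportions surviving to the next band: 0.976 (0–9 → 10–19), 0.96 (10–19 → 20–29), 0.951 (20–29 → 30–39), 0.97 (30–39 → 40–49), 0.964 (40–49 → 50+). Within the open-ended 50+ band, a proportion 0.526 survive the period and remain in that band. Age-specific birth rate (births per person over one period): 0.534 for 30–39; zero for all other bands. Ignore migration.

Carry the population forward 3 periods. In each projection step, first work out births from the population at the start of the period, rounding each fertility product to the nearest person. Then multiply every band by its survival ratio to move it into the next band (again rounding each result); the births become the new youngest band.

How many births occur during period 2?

After projecting period 1:
Births: 104000 × 0.534 = 55536
10–19: 60500 × 0.976 = 59048
20–29: 55500 × 0.96 = 53280
30–39: 20000 × 0.951 = 19020
40–49: 104000 × 0.97 = 100880
50+: 94000 × 0.964 + 86500 × 0.526 = 90616 + 45499 = 136115
→ [55536, 59048, 53280, 19020, 100880, 136115]
After projecting period 2:
Births: 19020 × 0.534 = 10157
10–19: 55536 × 0.976 = 54203
20–29: 59048 × 0.96 = 56686
30–39: 53280 × 0.951 = 50669
40–49: 19020 × 0.97 = 18449
50+: 100880 × 0.964 + 136115 × 0.526 = 97248 + 71596 = 168844
→ [10157, 54203, 56686, 50669, 18449, 168844]

10157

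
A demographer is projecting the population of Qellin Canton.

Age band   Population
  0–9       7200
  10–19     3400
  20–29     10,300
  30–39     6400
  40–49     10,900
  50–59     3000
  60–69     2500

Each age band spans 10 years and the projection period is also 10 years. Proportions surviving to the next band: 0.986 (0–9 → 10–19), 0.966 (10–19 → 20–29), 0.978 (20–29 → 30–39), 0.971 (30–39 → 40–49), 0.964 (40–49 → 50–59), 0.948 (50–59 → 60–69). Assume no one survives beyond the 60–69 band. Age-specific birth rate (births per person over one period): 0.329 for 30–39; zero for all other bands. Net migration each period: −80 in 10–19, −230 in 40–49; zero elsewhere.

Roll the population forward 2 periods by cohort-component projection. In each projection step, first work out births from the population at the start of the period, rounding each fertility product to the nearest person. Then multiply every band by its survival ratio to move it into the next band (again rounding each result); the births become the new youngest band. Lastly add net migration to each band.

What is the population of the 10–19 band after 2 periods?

1997

Let group 1 be 0–9 through group 7 = 60–69.
[period 1]
Births: 6400 × 0.329 = 2106
Group 2: 7200 × 0.986 = 7099
Group 3: 3400 × 0.966 = 3284
Group 4: 10300 × 0.978 = 10073
Group 5: 6400 × 0.971 = 6214
Group 6: 10900 × 0.964 = 10508
Group 7: 3000 × 0.948 = 2844
Net migration: Group 2 − 80 → 7019; Group 5 − 230 → 5984
→ [2106, 7019, 3284, 10073, 5984, 10508, 2844]
[period 2]
Births: 10073 × 0.329 = 3314
Group 2: 2106 × 0.986 = 2077
Group 3: 7019 × 0.966 = 6780
Group 4: 3284 × 0.978 = 3212
Group 5: 10073 × 0.971 = 9781
Group 6: 5984 × 0.964 = 5769
Group 7: 10508 × 0.948 = 9962
Net migration: Group 2 − 80 → 1997; Group 5 − 230 → 9551
→ [3314, 1997, 6780, 3212, 9551, 5769, 9962]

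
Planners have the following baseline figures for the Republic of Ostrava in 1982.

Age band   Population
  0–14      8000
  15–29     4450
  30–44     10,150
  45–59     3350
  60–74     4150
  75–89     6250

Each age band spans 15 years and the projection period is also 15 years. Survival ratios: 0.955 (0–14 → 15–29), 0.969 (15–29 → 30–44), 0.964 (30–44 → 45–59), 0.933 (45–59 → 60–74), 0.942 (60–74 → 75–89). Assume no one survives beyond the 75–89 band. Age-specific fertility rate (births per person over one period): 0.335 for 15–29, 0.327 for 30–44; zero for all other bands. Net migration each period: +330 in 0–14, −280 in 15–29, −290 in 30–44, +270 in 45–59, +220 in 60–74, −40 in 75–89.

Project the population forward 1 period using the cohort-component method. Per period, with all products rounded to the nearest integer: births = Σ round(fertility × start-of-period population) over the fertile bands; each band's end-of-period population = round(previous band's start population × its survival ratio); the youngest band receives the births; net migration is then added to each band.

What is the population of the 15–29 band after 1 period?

7360

After projecting period 1:
Births: 4450 × 0.335 = 1491, 10150 × 0.327 = 3319 → 4810
15–29: 8000 × 0.955 = 7640
30–44: 4450 × 0.969 = 4312
45–59: 10150 × 0.964 = 9785
60–74: 3350 × 0.933 = 3126
75–89: 4150 × 0.942 = 3909
Net migration: 0–14 + 330 → 5140; 15–29 − 280 → 7360; 30–44 − 290 → 4022; 45–59 + 270 → 10055; 60–74 + 220 → 3346; 75–89 − 40 → 3869
End of period: [5140, 7360, 4022, 10055, 3346, 3869]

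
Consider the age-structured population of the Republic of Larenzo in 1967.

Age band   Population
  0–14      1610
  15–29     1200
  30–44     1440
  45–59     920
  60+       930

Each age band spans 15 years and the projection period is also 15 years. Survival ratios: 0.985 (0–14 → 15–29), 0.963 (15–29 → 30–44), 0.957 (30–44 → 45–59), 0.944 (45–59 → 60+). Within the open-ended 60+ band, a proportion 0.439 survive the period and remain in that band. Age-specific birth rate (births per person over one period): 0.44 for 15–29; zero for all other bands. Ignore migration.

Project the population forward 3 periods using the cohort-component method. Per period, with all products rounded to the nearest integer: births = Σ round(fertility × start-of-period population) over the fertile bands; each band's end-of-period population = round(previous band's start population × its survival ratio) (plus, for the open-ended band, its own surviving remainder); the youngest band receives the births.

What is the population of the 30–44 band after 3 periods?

501

Numbering the groups 1..5 from youngest to oldest:
Period 1.
Births: 1200 * 0.44 = 528
Group 2: 1610 * 0.985 = 1586
Group 3: 1200 * 0.963 = 1156
Group 4: 1440 * 0.957 = 1378
Group 5: 920 * 0.944 + 930 * 0.439 = 868 + 408 = 1276
Population now: 0–14=528, 15–29=1586, 30–44=1156, 45–59=1378, 60+=1276
Period 2.
Births: 1586 * 0.44 = 698
Group 2: 528 * 0.985 = 520
Group 3: 1586 * 0.963 = 1527
Group 4: 1156 * 0.957 = 1106
Group 5: 1378 * 0.944 + 1276 * 0.439 = 1301 + 560 = 1861
Population now: 0–14=698, 15–29=520, 30–44=1527, 45–59=1106, 60+=1861
Period 3.
Births: 520 * 0.44 = 229
Group 2: 698 * 0.985 = 688
Group 3: 520 * 0.963 = 501
Group 4: 1527 * 0.957 = 1461
Group 5: 1106 * 0.944 + 1861 * 0.439 = 1044 + 817 = 1861
Population now: 0–14=229, 15–29=688, 30–44=501, 45–59=1461, 60+=1861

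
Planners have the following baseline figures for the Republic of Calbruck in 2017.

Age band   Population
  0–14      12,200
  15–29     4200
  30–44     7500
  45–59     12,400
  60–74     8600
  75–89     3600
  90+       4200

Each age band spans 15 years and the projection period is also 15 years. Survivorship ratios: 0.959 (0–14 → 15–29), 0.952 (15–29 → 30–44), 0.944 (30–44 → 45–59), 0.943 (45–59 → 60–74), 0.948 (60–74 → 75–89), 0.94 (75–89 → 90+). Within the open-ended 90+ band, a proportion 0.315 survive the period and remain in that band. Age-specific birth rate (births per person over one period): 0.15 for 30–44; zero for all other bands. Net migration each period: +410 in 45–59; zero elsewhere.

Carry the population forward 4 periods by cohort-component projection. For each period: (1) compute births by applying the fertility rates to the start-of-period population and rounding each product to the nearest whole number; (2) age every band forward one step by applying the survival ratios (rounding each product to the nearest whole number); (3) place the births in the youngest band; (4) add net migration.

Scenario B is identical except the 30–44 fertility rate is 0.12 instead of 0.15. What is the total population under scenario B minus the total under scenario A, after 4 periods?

Call the bands 1 to 7, youngest first.
After projecting period 1:
Births: 7500 * 0.15 = 1125
Band 2: 12200 * 0.959 = 11700
Band 3: 4200 * 0.952 = 3998
Band 4: 7500 * 0.944 = 7080
Band 5: 12400 * 0.943 = 11693
Band 6: 8600 * 0.948 = 8153
Band 7: 3600 * 0.94 + 4200 * 0.315 = 3384 + 1323 = 4707
Net migration: Band 4 + 410 → 7490
End of period: [1125, 11700, 3998, 7490, 11693, 8153, 4707]
After projecting period 2:
Births: 3998 * 0.15 = 600
Band 2: 1125 * 0.959 = 1079
Band 3: 11700 * 0.952 = 11138
Band 4: 3998 * 0.944 = 3774
Band 5: 7490 * 0.943 = 7063
Band 6: 11693 * 0.948 = 11085
Band 7: 8153 * 0.94 + 4707 * 0.315 = 7664 + 1483 = 9147
Net migration: Band 4 + 410 → 4184
End of period: [600, 1079, 11138, 4184, 7063, 11085, 9147]
After projecting period 3:
Births: 11138 * 0.15 = 1671
Band 2: 600 * 0.959 = 575
Band 3: 1079 * 0.952 = 1027
Band 4: 11138 * 0.944 = 10514
Band 5: 4184 * 0.943 = 3946
Band 6: 7063 * 0.948 = 6696
Band 7: 11085 * 0.94 + 9147 * 0.315 = 10420 + 2881 = 13301
Net migration: Band 4 + 410 → 10924
End of period: [1671, 575, 1027, 10924, 3946, 6696, 13301]
After projecting period 4:
Births: 1027 * 0.15 = 154
Band 2: 1671 * 0.959 = 1602
Band 3: 575 * 0.952 = 547
Band 4: 1027 * 0.944 = 969
Band 5: 10924 * 0.943 = 10301
Band 6: 3946 * 0.948 = 3741
Band 7: 6696 * 0.94 + 13301 * 0.315 = 6294 + 4190 = 10484
Net migration: Band 4 + 410 → 1379
End of period: [154, 1602, 547, 1379, 10301, 3741, 10484]
Scenario A total after 4 periods: 28208
Scenario B projection —
After projecting period 1:
Births: 7500 * 0.12 = 900
Band 2: 12200 * 0.959 = 11700
Band 3: 4200 * 0.952 = 3998
Band 4: 7500 * 0.944 = 7080
Band 5: 12400 * 0.943 = 11693
Band 6: 8600 * 0.948 = 8153
Band 7: 3600 * 0.94 + 4200 * 0.315 = 3384 + 1323 = 4707
Net migration: Band 4 + 410 → 7490
End of period: [900, 11700, 3998, 7490, 11693, 8153, 4707]
After projecting period 2:
Births: 3998 * 0.12 = 480
Band 2: 900 * 0.959 = 863
Band 3: 11700 * 0.952 = 11138
Band 4: 3998 * 0.944 = 3774
Band 5: 7490 * 0.943 = 7063
Band 6: 11693 * 0.948 = 11085
Band 7: 8153 * 0.94 + 4707 * 0.315 = 7664 + 1483 = 9147
Net migration: Band 4 + 410 → 4184
End of period: [480, 863, 11138, 4184, 7063, 11085, 9147]
After projecting period 3:
Births: 11138 * 0.12 = 1337
Band 2: 480 * 0.959 = 460
Band 3: 863 * 0.952 = 822
Band 4: 11138 * 0.944 = 10514
Band 5: 4184 * 0.943 = 3946
Band 6: 7063 * 0.948 = 6696
Band 7: 11085 * 0.94 + 9147 * 0.315 = 10420 + 2881 = 13301
Net migration: Band 4 + 410 → 10924
End of period: [1337, 460, 822, 10924, 3946, 6696, 13301]
After projecting period 4:
Births: 822 * 0.12 = 99
Band 2: 1337 * 0.959 = 1282
Band 3: 460 * 0.952 = 438
Band 4: 822 * 0.944 = 776
Band 5: 10924 * 0.943 = 10301
Band 6: 3946 * 0.948 = 3741
Band 7: 6696 * 0.94 + 13301 * 0.315 = 6294 + 4190 = 10484
Net migration: Band 4 + 410 → 1186
End of period: [99, 1282, 438, 1186, 10301, 3741, 10484]
Scenario B total after 4 periods: 27531
Difference B − A = 27531 − 28208 = -677

-677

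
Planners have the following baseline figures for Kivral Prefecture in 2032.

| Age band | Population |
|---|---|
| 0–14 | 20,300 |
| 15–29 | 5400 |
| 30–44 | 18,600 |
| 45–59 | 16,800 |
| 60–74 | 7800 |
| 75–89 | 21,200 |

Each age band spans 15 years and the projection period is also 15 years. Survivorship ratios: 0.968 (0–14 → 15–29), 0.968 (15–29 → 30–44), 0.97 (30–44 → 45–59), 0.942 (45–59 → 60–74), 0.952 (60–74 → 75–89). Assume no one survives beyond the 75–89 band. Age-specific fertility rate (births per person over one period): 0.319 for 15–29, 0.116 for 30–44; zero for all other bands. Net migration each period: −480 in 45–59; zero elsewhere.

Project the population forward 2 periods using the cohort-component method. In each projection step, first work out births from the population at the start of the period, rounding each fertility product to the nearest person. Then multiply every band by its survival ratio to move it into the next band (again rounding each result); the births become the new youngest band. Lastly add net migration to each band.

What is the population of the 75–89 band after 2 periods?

— Period 1 —
Births: 5400 * 0.319 = 1723  |  18600 * 0.116 = 2158 → 3881
15–29: 20300 * 0.968 = 19650
30–44: 5400 * 0.968 = 5227
45–59: 18600 * 0.97 = 18042
60–74: 16800 * 0.942 = 15826
75–89: 7800 * 0.952 = 7426
Net migration: 45–59 − 480 → 17562
→ [3881, 19650, 5227, 17562, 15826, 7426]
— Period 2 —
Births: 19650 * 0.319 = 6268  |  5227 * 0.116 = 606 → 6874
15–29: 3881 * 0.968 = 3757
30–44: 19650 * 0.968 = 19021
45–59: 5227 * 0.97 = 5070
60–74: 17562 * 0.942 = 16543
75–89: 15826 * 0.952 = 15066
Net migration: 45–59 − 480 → 4590
→ [6874, 3757, 19021, 4590, 16543, 15066]

15066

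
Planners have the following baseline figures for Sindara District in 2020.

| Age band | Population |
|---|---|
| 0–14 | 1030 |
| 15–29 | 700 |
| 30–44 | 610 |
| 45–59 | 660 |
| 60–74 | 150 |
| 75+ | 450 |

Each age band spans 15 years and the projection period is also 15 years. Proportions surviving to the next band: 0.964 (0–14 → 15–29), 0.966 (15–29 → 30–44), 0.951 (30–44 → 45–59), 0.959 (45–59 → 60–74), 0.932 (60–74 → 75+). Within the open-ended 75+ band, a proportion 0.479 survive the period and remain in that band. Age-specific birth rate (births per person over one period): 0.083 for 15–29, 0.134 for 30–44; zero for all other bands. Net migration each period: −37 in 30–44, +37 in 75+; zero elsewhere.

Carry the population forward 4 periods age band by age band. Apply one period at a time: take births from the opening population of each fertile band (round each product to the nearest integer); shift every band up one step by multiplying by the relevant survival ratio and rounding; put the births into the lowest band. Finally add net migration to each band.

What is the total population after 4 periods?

2236

(Bands numbered youngest = 1 to oldest = 6.)
[period 1]
Births: 700 × 0.083 = 58 ; 610 × 0.134 = 82 ⇒ total 140
Band 2: 1030 × 0.964 = 993
Band 3: 700 × 0.966 = 676
Band 4: 610 × 0.951 = 580
Band 5: 660 × 0.959 = 633
Band 6: 150 × 0.932 + 450 × 0.479 = 140 + 216 = 356
Net migration: Band 3 − 37 → 639; Band 6 + 37 → 393
Giving 140 / 993 / 639 / 580 / 633 / 393.
[period 2]
Births: 993 × 0.083 = 82 ; 639 × 0.134 = 86 ⇒ total 168
Band 2: 140 × 0.964 = 135
Band 3: 993 × 0.966 = 959
Band 4: 639 × 0.951 = 608
Band 5: 580 × 0.959 = 556
Band 6: 633 × 0.932 + 393 × 0.479 = 590 + 188 = 778
Net migration: Band 3 − 37 → 922; Band 6 + 37 → 815
Giving 168 / 135 / 922 / 608 / 556 / 815.
[period 3]
Births: 135 × 0.083 = 11 ; 922 × 0.134 = 124 ⇒ total 135
Band 2: 168 × 0.964 = 162
Band 3: 135 × 0.966 = 130
Band 4: 922 × 0.951 = 877
Band 5: 608 × 0.959 = 583
Band 6: 556 × 0.932 + 815 × 0.479 = 518 + 390 = 908
Net migration: Band 3 − 37 → 93; Band 6 + 37 → 945
Giving 135 / 162 / 93 / 877 / 583 / 945.
[period 4]
Births: 162 × 0.083 = 13 ; 93 × 0.134 = 12 ⇒ total 25
Band 2: 135 × 0.964 = 130
Band 3: 162 × 0.966 = 156
Band 4: 93 × 0.951 = 88
Band 5: 877 × 0.959 = 841
Band 6: 583 × 0.932 + 945 × 0.479 = 543 + 453 = 996
Net migration: Band 3 − 37 → 119; Band 6 + 37 → 1033
Giving 25 / 130 / 119 / 88 / 841 / 1033.
Total after period 4: 25 + 130 + 119 + 88 + 841 + 1033 = 2236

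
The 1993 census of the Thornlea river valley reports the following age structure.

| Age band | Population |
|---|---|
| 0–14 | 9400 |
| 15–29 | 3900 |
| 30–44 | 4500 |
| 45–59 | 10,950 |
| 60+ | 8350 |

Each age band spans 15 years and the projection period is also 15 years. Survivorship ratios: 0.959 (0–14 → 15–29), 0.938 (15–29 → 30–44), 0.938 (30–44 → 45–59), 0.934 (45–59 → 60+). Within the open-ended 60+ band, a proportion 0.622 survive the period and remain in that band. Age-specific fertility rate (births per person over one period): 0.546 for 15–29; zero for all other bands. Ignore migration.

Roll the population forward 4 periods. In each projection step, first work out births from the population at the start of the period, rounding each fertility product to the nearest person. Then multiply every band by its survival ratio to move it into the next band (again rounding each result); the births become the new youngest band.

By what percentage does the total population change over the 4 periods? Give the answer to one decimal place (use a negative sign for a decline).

-33.9

Period 1:
Births: 3900 × 0.546 = 2129
15–29: 9400 × 0.959 = 9015
30–44: 3900 × 0.938 = 3658
45–59: 4500 × 0.938 = 4221
60+: 10950 × 0.934 + 8350 × 0.622 = 10227 + 5194 = 15421
Population now: 0–14=2129, 15–29=9015, 30–44=3658, 45–59=4221, 60+=15421
Period 2:
Births: 9015 × 0.546 = 4922
15–29: 2129 × 0.959 = 2042
30–44: 9015 × 0.938 = 8456
45–59: 3658 × 0.938 = 3431
60+: 4221 × 0.934 + 15421 × 0.622 = 3942 + 9592 = 13534
Population now: 0–14=4922, 15–29=2042, 30–44=8456, 45–59=3431, 60+=13534
Period 3:
Births: 2042 × 0.546 = 1115
15–29: 4922 × 0.959 = 4720
30–44: 2042 × 0.938 = 1915
45–59: 8456 × 0.938 = 7932
60+: 3431 × 0.934 + 13534 × 0.622 = 3205 + 8418 = 11623
Population now: 0–14=1115, 15–29=4720, 30–44=1915, 45–59=7932, 60+=11623
Period 4:
Births: 4720 × 0.546 = 2577
15–29: 1115 × 0.959 = 1069
30–44: 4720 × 0.938 = 4427
45–59: 1915 × 0.938 = 1796
60+: 7932 × 0.934 + 11623 × 0.622 = 7408 + 7230 = 14638
Population now: 0–14=2577, 15–29=1069, 30–44=4427, 45–59=1796, 60+=14638
Total: 37100 → 24507; change = -12593; percentage change = -33.9%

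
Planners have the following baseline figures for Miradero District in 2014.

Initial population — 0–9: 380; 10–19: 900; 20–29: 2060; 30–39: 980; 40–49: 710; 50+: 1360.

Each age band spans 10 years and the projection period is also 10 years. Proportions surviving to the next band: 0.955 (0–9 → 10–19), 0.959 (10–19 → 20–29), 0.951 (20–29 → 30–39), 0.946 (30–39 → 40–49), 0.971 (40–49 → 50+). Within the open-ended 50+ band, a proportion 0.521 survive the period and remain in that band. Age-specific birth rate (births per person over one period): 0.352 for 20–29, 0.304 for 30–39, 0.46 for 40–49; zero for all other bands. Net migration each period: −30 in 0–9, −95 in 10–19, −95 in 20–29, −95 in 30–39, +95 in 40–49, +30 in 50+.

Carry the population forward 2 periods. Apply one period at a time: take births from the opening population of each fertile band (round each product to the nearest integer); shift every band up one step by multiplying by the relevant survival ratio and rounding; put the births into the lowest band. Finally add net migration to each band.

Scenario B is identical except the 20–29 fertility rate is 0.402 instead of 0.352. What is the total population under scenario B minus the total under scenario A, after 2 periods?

Let band 1 be 0–9 through band 6 = 50+.
Period 1.
Births: 2060 × 0.352 = 725, 980 × 0.304 = 298, 710 × 0.46 = 327 ⇒ total 1350
Band 2: 380 × 0.955 = 363
Band 3: 900 × 0.959 = 863
Band 4: 2060 × 0.951 = 1959
Band 5: 980 × 0.946 = 927
Band 6: 710 × 0.971 + 1360 × 0.521 = 689 + 709 = 1398
Net migration: Band 1 − 30 → 1320; Band 2 − 95 → 268; Band 3 − 95 → 768; Band 4 − 95 → 1864; Band 5 + 95 → 1022; Band 6 + 30 → 1428
Giving 1320 / 268 / 768 / 1864 / 1022 / 1428.
Period 2.
Births: 768 × 0.352 = 270, 1864 × 0.304 = 567, 1022 × 0.46 = 470 ⇒ total 1307
Band 2: 1320 × 0.955 = 1261
Band 3: 268 × 0.959 = 257
Band 4: 768 × 0.951 = 730
Band 5: 1864 × 0.946 = 1763
Band 6: 1022 × 0.971 + 1428 × 0.521 = 992 + 744 = 1736
Net migration: Band 1 − 30 → 1277; Band 2 − 95 → 1166; Band 3 − 95 → 162; Band 4 − 95 → 635; Band 5 + 95 → 1858; Band 6 + 30 → 1766
Giving 1277 / 1166 / 162 / 635 / 1858 / 1766.
Scenario A total after 2 periods: 6864
Scenario B projection —
Period 1.
Births: 2060 × 0.402 = 828, 980 × 0.304 = 298, 710 × 0.46 = 327 ⇒ total 1453
Band 2: 380 × 0.955 = 363
Band 3: 900 × 0.959 = 863
Band 4: 2060 × 0.951 = 1959
Band 5: 980 × 0.946 = 927
Band 6: 710 × 0.971 + 1360 × 0.521 = 689 + 709 = 1398
Net migration: Band 1 − 30 → 1423; Band 2 − 95 → 268; Band 3 − 95 → 768; Band 4 − 95 → 1864; Band 5 + 95 → 1022; Band 6 + 30 → 1428
Giving 1423 / 268 / 768 / 1864 / 1022 / 1428.
Period 2.
Births: 768 × 0.402 = 309, 1864 × 0.304 = 567, 1022 × 0.46 = 470 ⇒ total 1346
Band 2: 1423 × 0.955 = 1359
Band 3: 268 × 0.959 = 257
Band 4: 768 × 0.951 = 730
Band 5: 1864 × 0.946 = 1763
Band 6: 1022 × 0.971 + 1428 × 0.521 = 992 + 744 = 1736
Net migration: Band 1 − 30 → 1316; Band 2 − 95 → 1264; Band 3 − 95 → 162; Band 4 − 95 → 635; Band 5 + 95 → 1858; Band 6 + 30 → 1766
Giving 1316 / 1264 / 162 / 635 / 1858 / 1766.
Scenario B total after 2 periods: 7001
Difference B − A = 7001 − 6864 = 137

137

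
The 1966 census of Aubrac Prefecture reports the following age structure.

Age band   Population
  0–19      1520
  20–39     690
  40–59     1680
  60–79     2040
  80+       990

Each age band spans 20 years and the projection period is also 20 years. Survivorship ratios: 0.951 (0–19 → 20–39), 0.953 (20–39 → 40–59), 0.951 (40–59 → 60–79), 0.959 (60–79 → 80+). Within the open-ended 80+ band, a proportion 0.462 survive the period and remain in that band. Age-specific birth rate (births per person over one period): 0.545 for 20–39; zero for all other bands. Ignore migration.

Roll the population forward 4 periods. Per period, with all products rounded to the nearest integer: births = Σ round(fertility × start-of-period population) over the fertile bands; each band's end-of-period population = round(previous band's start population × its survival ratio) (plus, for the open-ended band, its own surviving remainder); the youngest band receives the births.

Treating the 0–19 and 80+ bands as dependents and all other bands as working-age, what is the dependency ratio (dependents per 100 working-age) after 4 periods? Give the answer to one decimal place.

204.9

— Period 1 —
Births: 690 × 0.545 = 376
20–39: 1520 × 0.951 = 1446
40–59: 690 × 0.953 = 658
60–79: 1680 × 0.951 = 1598
80+: 2040 × 0.959 + 990 × 0.462 = 1956 + 457 = 2413
→ [376, 1446, 658, 1598, 2413]
— Period 2 —
Births: 1446 × 0.545 = 788
20–39: 376 × 0.951 = 358
40–59: 1446 × 0.953 = 1378
60–79: 658 × 0.951 = 626
80+: 1598 × 0.959 + 2413 × 0.462 = 1532 + 1115 = 2647
→ [788, 358, 1378, 626, 2647]
— Period 3 —
Births: 358 × 0.545 = 195
20–39: 788 × 0.951 = 749
40–59: 358 × 0.953 = 341
60–79: 1378 × 0.951 = 1310
80+: 626 × 0.959 + 2647 × 0.462 = 600 + 1223 = 1823
→ [195, 749, 341, 1310, 1823]
— Period 4 —
Births: 749 × 0.545 = 408
20–39: 195 × 0.951 = 185
40–59: 749 × 0.953 = 714
60–79: 341 × 0.951 = 324
80+: 1310 × 0.959 + 1823 × 0.462 = 1256 + 842 = 2098
→ [408, 185, 714, 324, 2098]
Dependents (band 0–19 + band 80+) = 408 + 2098 = 2506; working-age = 1223; ratio = 2506/1223 × 100 = 204.9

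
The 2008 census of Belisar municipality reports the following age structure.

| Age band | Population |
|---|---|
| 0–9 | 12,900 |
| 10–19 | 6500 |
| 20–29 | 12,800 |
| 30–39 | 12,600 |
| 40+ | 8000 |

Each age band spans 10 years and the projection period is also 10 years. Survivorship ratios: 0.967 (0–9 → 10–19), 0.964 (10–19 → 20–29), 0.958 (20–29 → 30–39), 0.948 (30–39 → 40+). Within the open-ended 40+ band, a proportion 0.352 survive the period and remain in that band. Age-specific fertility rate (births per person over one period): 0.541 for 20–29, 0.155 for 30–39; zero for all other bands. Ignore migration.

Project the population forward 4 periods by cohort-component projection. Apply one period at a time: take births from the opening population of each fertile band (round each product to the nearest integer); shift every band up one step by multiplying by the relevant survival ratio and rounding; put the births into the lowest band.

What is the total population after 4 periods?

Period 1:
Births: 12800 × 0.541 = 6925 ; 12600 × 0.155 = 1953 — total 8878
10–19: 12900 × 0.967 = 12474
20–29: 6500 × 0.964 = 6266
30–39: 12800 × 0.958 = 12262
40+: 12600 × 0.948 + 8000 × 0.352 = 11945 + 2816 = 14761
Population now: 0–9=8878, 10–19=12474, 20–29=6266, 30–39=12262, 40+=14761
Period 2:
Births: 6266 × 0.541 = 3390 ; 12262 × 0.155 = 1901 — total 5291
10–19: 8878 × 0.967 = 8585
20–29: 12474 × 0.964 = 12025
30–39: 6266 × 0.958 = 6003
40+: 12262 × 0.948 + 14761 × 0.352 = 11624 + 5196 = 16820
Population now: 0–9=5291, 10–19=8585, 20–29=12025, 30–39=6003, 40+=16820
Period 3:
Births: 12025 × 0.541 = 6506 ; 6003 × 0.155 = 930 — total 7436
10–19: 5291 × 0.967 = 5116
20–29: 8585 × 0.964 = 8276
30–39: 12025 × 0.958 = 11520
40+: 6003 × 0.948 + 16820 × 0.352 = 5691 + 5921 = 11612
Population now: 0–9=7436, 10–19=5116, 20–29=8276, 30–39=11520, 40+=11612
Period 4:
Births: 8276 × 0.541 = 4477 ; 11520 × 0.155 = 1786 — total 6263
10–19: 7436 × 0.967 = 7191
20–29: 5116 × 0.964 = 4932
30–39: 8276 × 0.958 = 7928
40+: 11520 × 0.948 + 11612 × 0.352 = 10921 + 4087 = 15008
Population now: 0–9=6263, 10–19=7191, 20–29=4932, 30–39=7928, 40+=15008
Total after period 4: 6263 + 7191 + 4932 + 7928 + 15008 = 41322

41322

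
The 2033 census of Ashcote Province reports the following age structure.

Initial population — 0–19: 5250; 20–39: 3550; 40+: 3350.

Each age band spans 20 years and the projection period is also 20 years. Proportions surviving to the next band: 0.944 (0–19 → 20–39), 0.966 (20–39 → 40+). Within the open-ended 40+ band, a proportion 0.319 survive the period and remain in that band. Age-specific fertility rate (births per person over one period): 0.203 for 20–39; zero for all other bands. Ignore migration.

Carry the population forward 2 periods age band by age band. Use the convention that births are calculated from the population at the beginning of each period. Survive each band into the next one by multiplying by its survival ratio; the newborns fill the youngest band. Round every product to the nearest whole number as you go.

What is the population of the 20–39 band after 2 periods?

Period 1:
Births: 3550 × 0.203 = 721
20–39: 5250 × 0.944 = 4956
40+: 3550 × 0.966 + 3350 × 0.319 = 3429 + 1069 = 4498
Giving 721 / 4956 / 4498.
Period 2:
Births: 4956 × 0.203 = 1006
20–39: 721 × 0.944 = 681
40+: 4956 × 0.966 + 4498 × 0.319 = 4787 + 1435 = 6222
Giving 1006 / 681 / 6222.

681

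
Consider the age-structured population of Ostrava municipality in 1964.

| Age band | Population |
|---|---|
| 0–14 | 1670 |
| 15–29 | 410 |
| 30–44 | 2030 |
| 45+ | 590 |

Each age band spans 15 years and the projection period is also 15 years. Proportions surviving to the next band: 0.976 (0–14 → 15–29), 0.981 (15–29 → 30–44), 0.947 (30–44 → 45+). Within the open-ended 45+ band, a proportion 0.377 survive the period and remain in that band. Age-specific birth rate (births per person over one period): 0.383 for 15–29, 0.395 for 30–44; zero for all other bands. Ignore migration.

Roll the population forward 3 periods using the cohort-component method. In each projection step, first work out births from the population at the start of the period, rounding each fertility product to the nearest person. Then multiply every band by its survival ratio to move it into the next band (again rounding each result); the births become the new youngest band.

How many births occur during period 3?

After projecting period 1:
Births: 410 × 0.383 = 157 ; 2030 × 0.395 = 802 ⇒ total 959
15–29: 1670 × 0.976 = 1630
30–44: 410 × 0.981 = 402
45+: 2030 × 0.947 + 590 × 0.377 = 1922 + 222 = 2144
→ [959, 1630, 402, 2144]
After projecting period 2:
Births: 1630 × 0.383 = 624 ; 402 × 0.395 = 159 ⇒ total 783
15–29: 959 × 0.976 = 936
30–44: 1630 × 0.981 = 1599
45+: 402 × 0.947 + 2144 × 0.377 = 381 + 808 = 1189
→ [783, 936, 1599, 1189]
After projecting period 3:
Births: 936 × 0.383 = 358 ; 1599 × 0.395 = 632 ⇒ total 990
15–29: 783 × 0.976 = 764
30–44: 936 × 0.981 = 918
45+: 1599 × 0.947 + 1189 × 0.377 = 1514 + 448 = 1962
→ [990, 764, 918, 1962]

990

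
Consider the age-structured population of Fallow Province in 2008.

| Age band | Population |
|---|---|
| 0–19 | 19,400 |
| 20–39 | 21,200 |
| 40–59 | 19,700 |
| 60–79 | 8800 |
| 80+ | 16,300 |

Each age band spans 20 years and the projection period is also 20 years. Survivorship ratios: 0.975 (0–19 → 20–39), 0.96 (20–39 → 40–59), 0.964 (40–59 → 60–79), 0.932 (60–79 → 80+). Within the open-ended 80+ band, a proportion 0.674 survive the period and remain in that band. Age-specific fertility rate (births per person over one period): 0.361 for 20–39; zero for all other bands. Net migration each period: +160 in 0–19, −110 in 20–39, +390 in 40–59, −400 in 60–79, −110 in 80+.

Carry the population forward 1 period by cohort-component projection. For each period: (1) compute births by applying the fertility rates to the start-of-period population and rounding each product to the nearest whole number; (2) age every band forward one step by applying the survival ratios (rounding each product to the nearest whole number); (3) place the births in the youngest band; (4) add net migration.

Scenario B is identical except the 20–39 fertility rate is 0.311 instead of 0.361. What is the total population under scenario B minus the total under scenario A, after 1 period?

[period 1]
Births: 21200 × 0.361 = 7653
20–39: 19400 × 0.975 = 18915
40–59: 21200 × 0.96 = 20352
60–79: 19700 × 0.964 = 18991
80+: 8800 × 0.932 + 16300 × 0.674 = 8202 + 10986 = 19188
Net migration: 0–19 + 160 → 7813; 20–39 − 110 → 18805; 40–59 + 390 → 20742; 60–79 − 400 → 18591; 80+ − 110 → 19078
→ [7813, 18805, 20742, 18591, 19078]
Scenario A total after 1 period: 85029
Scenario B projection —
[period 1]
Births: 21200 × 0.311 = 6593
20–39: 19400 × 0.975 = 18915
40–59: 21200 × 0.96 = 20352
60–79: 19700 × 0.964 = 18991
80+: 8800 × 0.932 + 16300 × 0.674 = 8202 + 10986 = 19188
Net migration: 0–19 + 160 → 6753; 20–39 − 110 → 18805; 40–59 + 390 → 20742; 60–79 − 400 → 18591; 80+ − 110 → 19078
→ [6753, 18805, 20742, 18591, 19078]
Scenario B total after 1 period: 83969
Difference B − A = 83969 − 85029 = -1060

-1060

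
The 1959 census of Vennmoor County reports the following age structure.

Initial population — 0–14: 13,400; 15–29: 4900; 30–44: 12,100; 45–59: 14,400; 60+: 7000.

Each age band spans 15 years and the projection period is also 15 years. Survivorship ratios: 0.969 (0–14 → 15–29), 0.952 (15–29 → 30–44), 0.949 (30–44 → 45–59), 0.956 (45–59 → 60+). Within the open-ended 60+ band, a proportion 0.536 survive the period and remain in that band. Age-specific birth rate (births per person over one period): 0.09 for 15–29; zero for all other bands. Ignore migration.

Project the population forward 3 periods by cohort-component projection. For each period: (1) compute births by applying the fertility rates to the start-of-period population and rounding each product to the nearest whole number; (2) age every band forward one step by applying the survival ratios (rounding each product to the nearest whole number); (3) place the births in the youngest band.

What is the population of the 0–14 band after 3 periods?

38

Period 1.
Births: 4900 × 0.09 = 441
15–29: 13400 × 0.969 = 12985
30–44: 4900 × 0.952 = 4665
45–59: 12100 × 0.949 = 11483
60+: 14400 × 0.956 + 7000 × 0.536 = 13766 + 3752 = 17518
→ [441, 12985, 4665, 11483, 17518]
Period 2.
Births: 12985 × 0.09 = 1169
15–29: 441 × 0.969 = 427
30–44: 12985 × 0.952 = 12362
45–59: 4665 × 0.949 = 4427
60+: 11483 × 0.956 + 17518 × 0.536 = 10978 + 9390 = 20368
→ [1169, 427, 12362, 4427, 20368]
Period 3.
Births: 427 × 0.09 = 38
15–29: 1169 × 0.969 = 1133
30–44: 427 × 0.952 = 407
45–59: 12362 × 0.949 = 11732
60+: 4427 × 0.956 + 20368 × 0.536 = 4232 + 10917 = 15149
→ [38, 1133, 407, 11732, 15149]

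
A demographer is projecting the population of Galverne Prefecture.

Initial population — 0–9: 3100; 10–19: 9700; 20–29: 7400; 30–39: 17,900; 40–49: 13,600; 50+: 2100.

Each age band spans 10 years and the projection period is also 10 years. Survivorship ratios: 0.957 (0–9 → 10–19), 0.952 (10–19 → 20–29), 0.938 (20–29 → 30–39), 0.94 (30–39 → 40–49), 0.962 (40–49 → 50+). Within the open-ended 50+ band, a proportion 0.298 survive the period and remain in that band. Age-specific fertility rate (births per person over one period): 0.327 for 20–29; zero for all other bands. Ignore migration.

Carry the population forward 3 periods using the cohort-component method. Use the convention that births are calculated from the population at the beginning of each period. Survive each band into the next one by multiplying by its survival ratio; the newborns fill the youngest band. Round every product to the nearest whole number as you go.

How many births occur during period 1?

Period 1.
Births: 7400 * 0.327 = 2420
10–19: 3100 * 0.957 = 2967
20–29: 9700 * 0.952 = 9234
30–39: 7400 * 0.938 = 6941
40–49: 17900 * 0.94 = 16826
50+: 13600 * 0.962 + 2100 * 0.298 = 13083 + 626 = 13709
→ [2420, 2967, 9234, 6941, 16826, 13709]

2420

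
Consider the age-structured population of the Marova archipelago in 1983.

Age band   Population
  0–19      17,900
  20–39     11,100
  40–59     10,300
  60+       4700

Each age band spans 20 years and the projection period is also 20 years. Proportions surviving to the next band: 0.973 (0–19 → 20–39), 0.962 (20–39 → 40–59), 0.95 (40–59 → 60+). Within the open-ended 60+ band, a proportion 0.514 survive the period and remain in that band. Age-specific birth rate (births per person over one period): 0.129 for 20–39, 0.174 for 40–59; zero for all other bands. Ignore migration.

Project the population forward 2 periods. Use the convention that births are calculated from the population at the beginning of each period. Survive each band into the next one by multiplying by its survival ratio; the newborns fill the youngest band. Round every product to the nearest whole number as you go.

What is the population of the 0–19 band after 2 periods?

Period 1:
Births: 11100 * 0.129 = 1432  |  10300 * 0.174 = 1792 → total 3224
20–39: 17900 * 0.973 = 17417
40–59: 11100 * 0.962 = 10678
60+: 10300 * 0.95 + 4700 * 0.514 = 9785 + 2416 = 12201
Population now: 0–19=3224, 20–39=17417, 40–59=10678, 60+=12201
Period 2:
Births: 17417 * 0.129 = 2247  |  10678 * 0.174 = 1858 → total 4105
20–39: 3224 * 0.973 = 3137
40–59: 17417 * 0.962 = 16755
60+: 10678 * 0.95 + 12201 * 0.514 = 10144 + 6271 = 16415
Population now: 0–19=4105, 20–39=3137, 40–59=16755, 60+=16415

4105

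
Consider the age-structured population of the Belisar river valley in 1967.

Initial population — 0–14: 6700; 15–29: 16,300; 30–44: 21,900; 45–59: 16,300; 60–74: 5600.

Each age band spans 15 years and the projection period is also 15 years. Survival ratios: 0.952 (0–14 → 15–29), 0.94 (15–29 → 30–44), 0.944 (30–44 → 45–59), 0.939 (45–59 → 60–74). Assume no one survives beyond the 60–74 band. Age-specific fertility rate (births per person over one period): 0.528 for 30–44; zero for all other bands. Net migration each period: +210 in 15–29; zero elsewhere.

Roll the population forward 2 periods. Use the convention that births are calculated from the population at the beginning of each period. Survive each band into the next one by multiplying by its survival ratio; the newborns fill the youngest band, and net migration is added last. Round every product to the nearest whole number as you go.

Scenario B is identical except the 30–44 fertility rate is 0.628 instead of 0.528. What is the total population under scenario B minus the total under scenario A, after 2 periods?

Let band 1 be 0–14 through band 5 = 60–74.
Period 1.
Births: 21900 × 0.528 = 11563
Band 2: 6700 × 0.952 = 6378
Band 3: 16300 × 0.94 = 15322
Band 4: 21900 × 0.944 = 20674
Band 5: 16300 × 0.939 = 15306
Net migration: Band 2 + 210 → 6588
End of period: [11563, 6588, 15322, 20674, 15306]
Period 2.
Births: 15322 × 0.528 = 8090
Band 2: 11563 × 0.952 = 11008
Band 3: 6588 × 0.94 = 6193
Band 4: 15322 × 0.944 = 14464
Band 5: 20674 × 0.939 = 19413
Net migration: Band 2 + 210 → 11218
End of period: [8090, 11218, 6193, 14464, 19413]
Scenario A total after 2 periods: 59378
Scenario B projection —
Period 1.
Births: 21900 × 0.628 = 13753
Band 2: 6700 × 0.952 = 6378
Band 3: 16300 × 0.94 = 15322
Band 4: 21900 × 0.944 = 20674
Band 5: 16300 × 0.939 = 15306
Net migration: Band 2 + 210 → 6588
End of period: [13753, 6588, 15322, 20674, 15306]
Period 2.
Births: 15322 × 0.628 = 9622
Band 2: 13753 × 0.952 = 13093
Band 3: 6588 × 0.94 = 6193
Band 4: 15322 × 0.944 = 14464
Band 5: 20674 × 0.939 = 19413
Net migration: Band 2 + 210 → 13303
End of period: [9622, 13303, 6193, 14464, 19413]
Scenario B total after 2 periods: 62995
Difference B − A = 62995 − 59378 = 3617

3617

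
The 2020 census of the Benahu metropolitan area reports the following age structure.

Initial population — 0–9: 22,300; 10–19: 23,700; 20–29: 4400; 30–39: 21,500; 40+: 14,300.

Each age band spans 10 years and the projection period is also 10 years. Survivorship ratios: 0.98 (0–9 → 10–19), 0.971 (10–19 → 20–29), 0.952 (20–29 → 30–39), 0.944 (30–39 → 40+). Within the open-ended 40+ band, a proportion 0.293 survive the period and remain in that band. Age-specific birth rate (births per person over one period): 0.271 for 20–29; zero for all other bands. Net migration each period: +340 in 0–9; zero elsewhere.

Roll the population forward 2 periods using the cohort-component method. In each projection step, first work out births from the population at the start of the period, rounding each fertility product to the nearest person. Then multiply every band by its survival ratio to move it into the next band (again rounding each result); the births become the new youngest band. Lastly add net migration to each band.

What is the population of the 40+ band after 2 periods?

11128

(Groups numbered youngest = 1 to oldest = 5.)
Period 1.
Births: 4400 × 0.271 = 1192
Group 2: 22300 × 0.98 = 21854
Group 3: 23700 × 0.971 = 23013
Group 4: 4400 × 0.952 = 4189
Group 5: 21500 × 0.944 + 14300 × 0.293 = 20296 + 4190 = 24486
Net migration: Group 1 + 340 → 1532
Giving 1532 / 21854 / 23013 / 4189 / 24486.
Period 2.
Births: 23013 × 0.271 = 6237
Group 2: 1532 × 0.98 = 1501
Group 3: 21854 × 0.971 = 21220
Group 4: 23013 × 0.952 = 21908
Group 5: 4189 × 0.944 + 24486 × 0.293 = 3954 + 7174 = 11128
Net migration: Group 1 + 340 → 6577
Giving 6577 / 1501 / 21220 / 21908 / 11128.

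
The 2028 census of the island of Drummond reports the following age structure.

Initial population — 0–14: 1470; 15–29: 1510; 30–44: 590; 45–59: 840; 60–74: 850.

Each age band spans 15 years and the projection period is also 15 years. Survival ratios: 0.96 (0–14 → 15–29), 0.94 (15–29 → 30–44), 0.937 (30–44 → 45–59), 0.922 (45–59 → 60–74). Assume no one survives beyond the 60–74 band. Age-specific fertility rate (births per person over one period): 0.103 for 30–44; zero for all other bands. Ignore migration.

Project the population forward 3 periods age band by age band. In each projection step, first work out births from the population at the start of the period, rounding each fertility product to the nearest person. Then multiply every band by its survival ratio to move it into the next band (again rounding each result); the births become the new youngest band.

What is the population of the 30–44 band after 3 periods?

55

Let band 1 be 0–14 through band 5 = 60–74.
Period 1:
Births: 590 × 0.103 = 61
Band 2: 1470 × 0.96 = 1411
Band 3: 1510 × 0.94 = 1419
Band 4: 590 × 0.937 = 553
Band 5: 840 × 0.922 = 774
Population now: 0–14=61, 15–29=1411, 30–44=1419, 45–59=553, 60–74=774
Period 2:
Births: 1419 × 0.103 = 146
Band 2: 61 × 0.96 = 59
Band 3: 1411 × 0.94 = 1326
Band 4: 1419 × 0.937 = 1330
Band 5: 553 × 0.922 = 510
Population now: 0–14=146, 15–29=59, 30–44=1326, 45–59=1330, 60–74=510
Period 3:
Births: 1326 × 0.103 = 137
Band 2: 146 × 0.96 = 140
Band 3: 59 × 0.94 = 55
Band 4: 1326 × 0.937 = 1242
Band 5: 1330 × 0.922 = 1226
Population now: 0–14=137, 15–29=140, 30–44=55, 45–59=1242, 60–74=1226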